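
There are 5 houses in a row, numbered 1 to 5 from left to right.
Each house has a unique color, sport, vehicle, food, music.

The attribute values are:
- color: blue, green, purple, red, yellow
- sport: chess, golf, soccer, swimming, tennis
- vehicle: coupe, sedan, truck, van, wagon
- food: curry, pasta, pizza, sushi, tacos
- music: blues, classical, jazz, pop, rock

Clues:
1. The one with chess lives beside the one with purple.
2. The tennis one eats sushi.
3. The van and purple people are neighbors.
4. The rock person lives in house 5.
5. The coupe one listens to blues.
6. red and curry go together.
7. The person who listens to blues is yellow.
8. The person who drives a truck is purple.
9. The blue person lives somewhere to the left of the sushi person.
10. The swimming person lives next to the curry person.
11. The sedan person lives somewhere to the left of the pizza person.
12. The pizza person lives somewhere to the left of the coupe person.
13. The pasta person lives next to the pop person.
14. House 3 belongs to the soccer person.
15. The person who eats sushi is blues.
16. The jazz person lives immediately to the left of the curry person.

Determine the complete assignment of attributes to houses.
Solution:

House | Color | Sport | Vehicle | Food | Music
----------------------------------------------
  1   | blue | swimming | sedan | pasta | jazz
  2   | red | chess | van | curry | pop
  3   | purple | soccer | truck | pizza | classical
  4   | yellow | tennis | coupe | sushi | blues
  5   | green | golf | wagon | tacos | rock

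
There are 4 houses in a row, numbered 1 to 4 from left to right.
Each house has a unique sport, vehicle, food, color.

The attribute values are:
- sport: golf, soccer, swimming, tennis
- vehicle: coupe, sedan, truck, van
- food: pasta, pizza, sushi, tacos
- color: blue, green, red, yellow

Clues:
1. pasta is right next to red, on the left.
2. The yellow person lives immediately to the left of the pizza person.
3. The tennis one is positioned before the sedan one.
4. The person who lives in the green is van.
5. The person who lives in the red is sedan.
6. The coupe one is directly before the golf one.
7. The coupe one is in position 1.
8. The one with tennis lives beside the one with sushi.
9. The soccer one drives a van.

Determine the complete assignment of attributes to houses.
Solution:

House | Sport | Vehicle | Food | Color
--------------------------------------
  1   | tennis | coupe | pasta | blue
  2   | golf | sedan | sushi | red
  3   | swimming | truck | tacos | yellow
  4   | soccer | van | pizza | green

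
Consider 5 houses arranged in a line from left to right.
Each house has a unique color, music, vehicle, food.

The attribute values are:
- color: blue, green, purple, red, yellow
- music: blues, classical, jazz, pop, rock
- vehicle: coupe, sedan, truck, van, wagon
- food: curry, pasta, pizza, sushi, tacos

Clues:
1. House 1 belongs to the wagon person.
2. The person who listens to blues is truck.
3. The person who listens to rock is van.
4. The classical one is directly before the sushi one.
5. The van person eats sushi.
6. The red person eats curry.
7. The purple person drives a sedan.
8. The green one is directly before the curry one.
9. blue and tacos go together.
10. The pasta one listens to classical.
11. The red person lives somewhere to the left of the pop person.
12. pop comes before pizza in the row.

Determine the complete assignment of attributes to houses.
Solution:

House | Color | Music | Vehicle | Food
--------------------------------------
  1   | yellow | classical | wagon | pasta
  2   | green | rock | van | sushi
  3   | red | blues | truck | curry
  4   | blue | pop | coupe | tacos
  5   | purple | jazz | sedan | pizza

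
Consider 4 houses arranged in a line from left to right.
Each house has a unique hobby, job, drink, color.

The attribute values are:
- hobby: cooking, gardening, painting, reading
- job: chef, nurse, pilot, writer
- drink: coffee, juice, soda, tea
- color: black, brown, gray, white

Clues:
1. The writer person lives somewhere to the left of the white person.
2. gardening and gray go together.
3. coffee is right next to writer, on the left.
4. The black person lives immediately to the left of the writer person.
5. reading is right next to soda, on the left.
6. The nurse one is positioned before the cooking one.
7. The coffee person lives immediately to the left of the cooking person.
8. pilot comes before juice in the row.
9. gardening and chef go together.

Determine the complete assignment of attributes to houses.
Solution:

House | Hobby | Job | Drink | Color
-----------------------------------
  1   | reading | nurse | coffee | black
  2   | cooking | writer | soda | brown
  3   | painting | pilot | tea | white
  4   | gardening | chef | juice | gray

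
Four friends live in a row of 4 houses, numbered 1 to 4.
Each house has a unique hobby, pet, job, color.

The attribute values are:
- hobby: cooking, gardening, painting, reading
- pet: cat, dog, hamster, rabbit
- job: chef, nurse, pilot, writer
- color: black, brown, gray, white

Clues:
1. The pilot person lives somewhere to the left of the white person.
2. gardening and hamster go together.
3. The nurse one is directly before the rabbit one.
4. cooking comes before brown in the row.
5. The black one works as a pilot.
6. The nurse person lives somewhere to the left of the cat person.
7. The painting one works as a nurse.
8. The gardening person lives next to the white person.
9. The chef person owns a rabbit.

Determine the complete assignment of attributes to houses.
Solution:

House | Hobby | Pet | Job | Color
---------------------------------
  1   | gardening | hamster | pilot | black
  2   | painting | dog | nurse | white
  3   | cooking | rabbit | chef | gray
  4   | reading | cat | writer | brown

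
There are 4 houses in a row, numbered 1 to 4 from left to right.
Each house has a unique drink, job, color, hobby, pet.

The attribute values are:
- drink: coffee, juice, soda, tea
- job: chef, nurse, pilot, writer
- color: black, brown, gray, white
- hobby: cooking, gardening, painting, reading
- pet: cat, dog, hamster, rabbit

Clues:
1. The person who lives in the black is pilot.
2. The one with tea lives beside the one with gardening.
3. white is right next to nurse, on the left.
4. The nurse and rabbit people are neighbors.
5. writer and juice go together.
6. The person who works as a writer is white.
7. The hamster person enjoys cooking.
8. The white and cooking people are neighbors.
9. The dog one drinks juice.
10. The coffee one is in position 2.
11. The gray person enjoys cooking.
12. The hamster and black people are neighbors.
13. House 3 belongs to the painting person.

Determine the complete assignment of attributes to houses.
Solution:

House | Drink | Job | Color | Hobby | Pet
-----------------------------------------
  1   | juice | writer | white | reading | dog
  2   | coffee | nurse | gray | cooking | hamster
  3   | tea | pilot | black | painting | rabbit
  4   | soda | chef | brown | gardening | cat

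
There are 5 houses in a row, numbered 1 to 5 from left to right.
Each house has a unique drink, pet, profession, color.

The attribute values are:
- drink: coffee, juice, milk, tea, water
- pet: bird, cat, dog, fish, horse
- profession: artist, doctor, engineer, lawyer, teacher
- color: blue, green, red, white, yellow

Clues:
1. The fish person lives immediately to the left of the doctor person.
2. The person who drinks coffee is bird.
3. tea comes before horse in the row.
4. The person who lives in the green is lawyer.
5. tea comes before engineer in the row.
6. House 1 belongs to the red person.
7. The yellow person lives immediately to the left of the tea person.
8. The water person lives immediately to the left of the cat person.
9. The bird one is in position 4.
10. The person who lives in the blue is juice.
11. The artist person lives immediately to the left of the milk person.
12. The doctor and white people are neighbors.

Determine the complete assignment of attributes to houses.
Solution:

House | Drink | Pet | Profession | Color
----------------------------------------
  1   | water | fish | artist | red
  2   | milk | cat | doctor | yellow
  3   | tea | dog | teacher | white
  4   | coffee | bird | lawyer | green
  5   | juice | horse | engineer | blue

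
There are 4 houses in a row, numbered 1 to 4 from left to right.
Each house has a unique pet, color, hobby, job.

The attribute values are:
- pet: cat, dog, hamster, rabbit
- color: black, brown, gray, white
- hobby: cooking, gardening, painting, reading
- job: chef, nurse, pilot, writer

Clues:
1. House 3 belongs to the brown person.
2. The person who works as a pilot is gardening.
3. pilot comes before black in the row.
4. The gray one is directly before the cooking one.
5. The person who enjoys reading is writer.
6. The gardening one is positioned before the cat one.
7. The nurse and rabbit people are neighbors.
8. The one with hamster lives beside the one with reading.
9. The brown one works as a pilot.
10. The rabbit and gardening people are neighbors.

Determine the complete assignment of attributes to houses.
Solution:

House | Pet | Color | Hobby | Job
---------------------------------
  1   | dog | gray | painting | nurse
  2   | rabbit | white | cooking | chef
  3   | hamster | brown | gardening | pilot
  4   | cat | black | reading | writer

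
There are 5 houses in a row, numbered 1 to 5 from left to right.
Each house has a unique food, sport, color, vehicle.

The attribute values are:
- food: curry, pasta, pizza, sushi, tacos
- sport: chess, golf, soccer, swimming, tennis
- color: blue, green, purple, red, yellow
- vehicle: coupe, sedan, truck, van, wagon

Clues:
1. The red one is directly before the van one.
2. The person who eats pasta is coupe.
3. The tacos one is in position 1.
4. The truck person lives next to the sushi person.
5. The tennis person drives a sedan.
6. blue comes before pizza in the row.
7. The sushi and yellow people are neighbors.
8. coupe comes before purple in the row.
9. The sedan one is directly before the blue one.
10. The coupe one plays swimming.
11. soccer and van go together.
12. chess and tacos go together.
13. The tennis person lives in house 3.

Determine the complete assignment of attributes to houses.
Solution:

House | Food | Sport | Color | Vehicle
--------------------------------------
  1   | tacos | chess | red | truck
  2   | sushi | soccer | green | van
  3   | curry | tennis | yellow | sedan
  4   | pasta | swimming | blue | coupe
  5   | pizza | golf | purple | wagon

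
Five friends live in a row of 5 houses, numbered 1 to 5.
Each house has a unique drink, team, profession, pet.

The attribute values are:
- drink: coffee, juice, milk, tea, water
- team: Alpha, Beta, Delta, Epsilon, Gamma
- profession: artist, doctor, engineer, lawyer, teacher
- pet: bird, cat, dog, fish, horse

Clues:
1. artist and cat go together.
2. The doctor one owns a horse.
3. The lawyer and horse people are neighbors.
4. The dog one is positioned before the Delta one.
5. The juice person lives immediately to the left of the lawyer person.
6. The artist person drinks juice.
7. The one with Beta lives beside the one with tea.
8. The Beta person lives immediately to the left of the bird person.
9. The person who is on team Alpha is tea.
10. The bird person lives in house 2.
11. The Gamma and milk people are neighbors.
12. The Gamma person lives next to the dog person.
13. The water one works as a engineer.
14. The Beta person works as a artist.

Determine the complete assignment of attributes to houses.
Solution:

House | Drink | Team | Profession | Pet
---------------------------------------
  1   | juice | Beta | artist | cat
  2   | tea | Alpha | lawyer | bird
  3   | coffee | Gamma | doctor | horse
  4   | milk | Epsilon | teacher | dog
  5   | water | Delta | engineer | fish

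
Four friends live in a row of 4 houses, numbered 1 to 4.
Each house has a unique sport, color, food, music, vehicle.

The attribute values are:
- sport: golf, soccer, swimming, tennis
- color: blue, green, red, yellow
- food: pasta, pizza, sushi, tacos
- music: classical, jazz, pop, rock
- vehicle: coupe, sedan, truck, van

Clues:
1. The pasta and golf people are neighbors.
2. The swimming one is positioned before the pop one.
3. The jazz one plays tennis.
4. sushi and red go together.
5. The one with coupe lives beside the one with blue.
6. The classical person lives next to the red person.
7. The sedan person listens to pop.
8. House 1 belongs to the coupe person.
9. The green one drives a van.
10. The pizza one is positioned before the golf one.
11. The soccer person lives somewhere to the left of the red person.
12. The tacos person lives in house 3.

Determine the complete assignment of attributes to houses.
Solution:

House | Sport | Color | Food | Music | Vehicle
----------------------------------------------
  1   | swimming | yellow | pizza | rock | coupe
  2   | soccer | blue | pasta | pop | sedan
  3   | golf | green | tacos | classical | van
  4   | tennis | red | sushi | jazz | truck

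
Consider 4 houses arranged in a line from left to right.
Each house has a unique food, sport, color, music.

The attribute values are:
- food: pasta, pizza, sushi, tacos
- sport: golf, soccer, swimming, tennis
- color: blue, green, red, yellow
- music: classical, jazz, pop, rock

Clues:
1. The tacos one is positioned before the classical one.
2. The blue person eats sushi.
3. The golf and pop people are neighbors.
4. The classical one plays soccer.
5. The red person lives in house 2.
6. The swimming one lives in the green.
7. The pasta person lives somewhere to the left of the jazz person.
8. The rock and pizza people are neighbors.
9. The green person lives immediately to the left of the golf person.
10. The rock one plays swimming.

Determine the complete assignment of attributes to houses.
Solution:

House | Food | Sport | Color | Music
------------------------------------
  1   | pasta | swimming | green | rock
  2   | pizza | golf | red | jazz
  3   | tacos | tennis | yellow | pop
  4   | sushi | soccer | blue | classical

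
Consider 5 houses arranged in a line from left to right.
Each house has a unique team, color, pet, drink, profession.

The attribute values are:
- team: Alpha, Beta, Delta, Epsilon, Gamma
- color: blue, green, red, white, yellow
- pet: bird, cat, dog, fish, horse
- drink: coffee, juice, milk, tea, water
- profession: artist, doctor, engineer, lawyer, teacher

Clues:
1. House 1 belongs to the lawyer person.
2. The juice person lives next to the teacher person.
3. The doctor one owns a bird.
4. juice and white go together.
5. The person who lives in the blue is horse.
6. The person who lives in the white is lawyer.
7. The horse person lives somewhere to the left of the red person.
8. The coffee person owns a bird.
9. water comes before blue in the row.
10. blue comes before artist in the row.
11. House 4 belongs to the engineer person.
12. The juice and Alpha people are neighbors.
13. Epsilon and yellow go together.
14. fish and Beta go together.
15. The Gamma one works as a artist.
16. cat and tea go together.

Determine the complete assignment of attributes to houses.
Solution:

House | Team | Color | Pet | Drink | Profession
-----------------------------------------------
  1   | Beta | white | fish | juice | lawyer
  2   | Alpha | green | dog | water | teacher
  3   | Epsilon | yellow | bird | coffee | doctor
  4   | Delta | blue | horse | milk | engineer
  5   | Gamma | red | cat | tea | artist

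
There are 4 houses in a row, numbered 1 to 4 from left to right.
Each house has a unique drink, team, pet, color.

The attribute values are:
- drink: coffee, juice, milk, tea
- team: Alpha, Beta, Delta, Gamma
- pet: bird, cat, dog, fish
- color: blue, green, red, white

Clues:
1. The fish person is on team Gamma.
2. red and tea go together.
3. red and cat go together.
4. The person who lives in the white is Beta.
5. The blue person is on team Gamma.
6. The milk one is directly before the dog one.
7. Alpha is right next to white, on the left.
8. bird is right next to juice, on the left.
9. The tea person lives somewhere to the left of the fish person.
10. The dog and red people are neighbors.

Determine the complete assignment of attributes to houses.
Solution:

House | Drink | Team | Pet | Color
----------------------------------
  1   | milk | Alpha | bird | green
  2   | juice | Beta | dog | white
  3   | tea | Delta | cat | red
  4   | coffee | Gamma | fish | blue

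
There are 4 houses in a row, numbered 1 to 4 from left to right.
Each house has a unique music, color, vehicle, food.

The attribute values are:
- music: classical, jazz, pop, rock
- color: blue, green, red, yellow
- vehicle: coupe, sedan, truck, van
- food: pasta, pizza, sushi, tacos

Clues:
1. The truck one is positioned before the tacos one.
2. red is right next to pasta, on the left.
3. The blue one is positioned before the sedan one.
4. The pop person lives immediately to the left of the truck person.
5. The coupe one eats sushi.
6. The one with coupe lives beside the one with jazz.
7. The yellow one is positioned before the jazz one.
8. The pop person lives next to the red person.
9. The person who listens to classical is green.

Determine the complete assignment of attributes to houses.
Solution:

House | Music | Color | Vehicle | Food
--------------------------------------
  1   | pop | yellow | coupe | sushi
  2   | jazz | red | truck | pizza
  3   | rock | blue | van | pasta
  4   | classical | green | sedan | tacos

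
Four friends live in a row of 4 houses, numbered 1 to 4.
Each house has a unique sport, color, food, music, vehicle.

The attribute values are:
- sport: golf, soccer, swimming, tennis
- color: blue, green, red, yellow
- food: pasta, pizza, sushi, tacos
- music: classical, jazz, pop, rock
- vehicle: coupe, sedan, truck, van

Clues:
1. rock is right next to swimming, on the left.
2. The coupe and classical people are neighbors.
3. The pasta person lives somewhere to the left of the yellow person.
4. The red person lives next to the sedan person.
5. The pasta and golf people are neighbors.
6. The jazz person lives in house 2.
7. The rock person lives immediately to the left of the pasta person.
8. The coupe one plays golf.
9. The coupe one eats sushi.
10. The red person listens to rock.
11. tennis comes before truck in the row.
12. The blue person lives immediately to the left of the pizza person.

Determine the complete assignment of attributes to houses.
Solution:

House | Sport | Color | Food | Music | Vehicle
----------------------------------------------
  1   | tennis | red | tacos | rock | van
  2   | swimming | green | pasta | jazz | sedan
  3   | golf | blue | sushi | pop | coupe
  4   | soccer | yellow | pizza | classical | truck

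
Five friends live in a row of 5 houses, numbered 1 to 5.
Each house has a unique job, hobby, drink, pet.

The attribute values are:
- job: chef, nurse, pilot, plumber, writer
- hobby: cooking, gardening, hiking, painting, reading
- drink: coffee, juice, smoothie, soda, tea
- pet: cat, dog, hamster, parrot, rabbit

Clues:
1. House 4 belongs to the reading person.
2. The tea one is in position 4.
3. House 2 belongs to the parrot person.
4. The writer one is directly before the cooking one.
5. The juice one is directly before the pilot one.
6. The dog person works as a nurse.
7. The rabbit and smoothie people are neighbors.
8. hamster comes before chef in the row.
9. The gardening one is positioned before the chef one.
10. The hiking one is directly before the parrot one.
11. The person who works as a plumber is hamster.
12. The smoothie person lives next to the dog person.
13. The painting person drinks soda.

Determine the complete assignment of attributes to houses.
Solution:

House | Job | Hobby | Drink | Pet
---------------------------------
  1   | writer | hiking | juice | rabbit
  2   | pilot | cooking | smoothie | parrot
  3   | nurse | gardening | coffee | dog
  4   | plumber | reading | tea | hamster
  5   | chef | painting | soda | cat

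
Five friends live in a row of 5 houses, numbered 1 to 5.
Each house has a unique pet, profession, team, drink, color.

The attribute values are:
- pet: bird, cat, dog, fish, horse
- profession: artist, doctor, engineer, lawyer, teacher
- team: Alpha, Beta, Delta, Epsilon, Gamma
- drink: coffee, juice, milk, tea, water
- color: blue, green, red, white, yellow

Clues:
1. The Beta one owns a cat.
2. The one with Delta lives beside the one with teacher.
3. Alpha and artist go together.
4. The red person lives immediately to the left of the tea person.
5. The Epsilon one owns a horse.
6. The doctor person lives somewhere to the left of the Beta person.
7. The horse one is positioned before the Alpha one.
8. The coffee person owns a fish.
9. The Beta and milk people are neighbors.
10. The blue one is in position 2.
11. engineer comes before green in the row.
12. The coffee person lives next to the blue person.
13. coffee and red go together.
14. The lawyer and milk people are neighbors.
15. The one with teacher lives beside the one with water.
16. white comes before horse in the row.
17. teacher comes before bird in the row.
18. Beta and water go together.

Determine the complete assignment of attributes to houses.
Solution:

House | Pet | Profession | Team | Drink | Color
-----------------------------------------------
  1   | fish | doctor | Delta | coffee | red
  2   | dog | teacher | Gamma | tea | blue
  3   | cat | lawyer | Beta | water | white
  4   | horse | engineer | Epsilon | milk | yellow
  5   | bird | artist | Alpha | juice | green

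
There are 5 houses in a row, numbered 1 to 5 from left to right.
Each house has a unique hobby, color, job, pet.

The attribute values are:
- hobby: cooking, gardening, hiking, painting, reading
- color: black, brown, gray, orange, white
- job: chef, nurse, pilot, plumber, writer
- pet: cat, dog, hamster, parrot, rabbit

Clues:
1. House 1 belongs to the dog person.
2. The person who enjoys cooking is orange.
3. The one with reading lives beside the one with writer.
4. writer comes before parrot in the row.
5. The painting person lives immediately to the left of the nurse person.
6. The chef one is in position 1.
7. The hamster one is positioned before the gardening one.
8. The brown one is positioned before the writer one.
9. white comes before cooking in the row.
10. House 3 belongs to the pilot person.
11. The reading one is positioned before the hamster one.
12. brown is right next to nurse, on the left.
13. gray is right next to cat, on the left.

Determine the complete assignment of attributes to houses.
Solution:

House | Hobby | Color | Job | Pet
---------------------------------
  1   | painting | brown | chef | dog
  2   | hiking | gray | nurse | rabbit
  3   | reading | white | pilot | cat
  4   | cooking | orange | writer | hamster
  5   | gardening | black | plumber | parrot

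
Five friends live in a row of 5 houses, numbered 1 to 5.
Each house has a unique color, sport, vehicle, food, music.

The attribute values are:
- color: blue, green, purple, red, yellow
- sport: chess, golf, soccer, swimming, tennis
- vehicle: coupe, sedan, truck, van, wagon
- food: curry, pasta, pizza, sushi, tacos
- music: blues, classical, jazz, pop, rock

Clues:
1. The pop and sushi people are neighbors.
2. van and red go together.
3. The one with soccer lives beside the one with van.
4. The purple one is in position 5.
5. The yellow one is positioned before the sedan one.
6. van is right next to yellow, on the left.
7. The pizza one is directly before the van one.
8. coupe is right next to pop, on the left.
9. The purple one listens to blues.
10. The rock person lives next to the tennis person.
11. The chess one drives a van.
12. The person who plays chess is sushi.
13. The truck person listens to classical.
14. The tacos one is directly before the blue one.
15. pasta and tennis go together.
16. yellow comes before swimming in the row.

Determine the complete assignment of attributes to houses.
Solution:

House | Color | Sport | Vehicle | Food | Music
----------------------------------------------
  1   | green | golf | coupe | tacos | jazz
  2   | blue | soccer | wagon | pizza | pop
  3   | red | chess | van | sushi | rock
  4   | yellow | tennis | truck | pasta | classical
  5   | purple | swimming | sedan | curry | blues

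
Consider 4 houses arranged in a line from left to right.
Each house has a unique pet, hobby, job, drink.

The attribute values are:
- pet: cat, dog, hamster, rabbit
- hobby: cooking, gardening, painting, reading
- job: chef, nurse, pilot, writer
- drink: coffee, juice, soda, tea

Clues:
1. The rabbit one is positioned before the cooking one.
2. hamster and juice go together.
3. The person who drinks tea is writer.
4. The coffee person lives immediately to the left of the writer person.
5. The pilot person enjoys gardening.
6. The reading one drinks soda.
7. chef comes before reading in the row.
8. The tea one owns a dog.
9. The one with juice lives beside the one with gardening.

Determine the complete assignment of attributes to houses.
Solution:

House | Pet | Hobby | Job | Drink
---------------------------------
  1   | hamster | painting | chef | juice
  2   | rabbit | gardening | pilot | coffee
  3   | dog | cooking | writer | tea
  4   | cat | reading | nurse | soda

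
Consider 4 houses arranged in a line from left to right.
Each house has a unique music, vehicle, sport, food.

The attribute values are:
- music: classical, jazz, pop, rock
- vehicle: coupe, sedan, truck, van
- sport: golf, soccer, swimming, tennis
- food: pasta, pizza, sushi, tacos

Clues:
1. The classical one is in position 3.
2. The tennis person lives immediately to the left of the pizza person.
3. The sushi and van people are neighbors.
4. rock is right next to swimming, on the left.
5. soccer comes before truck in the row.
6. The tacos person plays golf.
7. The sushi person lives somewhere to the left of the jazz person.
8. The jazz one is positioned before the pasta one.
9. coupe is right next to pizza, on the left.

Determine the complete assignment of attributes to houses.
Solution:

House | Music | Vehicle | Sport | Food
--------------------------------------
  1   | rock | coupe | tennis | sushi
  2   | jazz | van | swimming | pizza
  3   | classical | sedan | soccer | pasta
  4   | pop | truck | golf | tacos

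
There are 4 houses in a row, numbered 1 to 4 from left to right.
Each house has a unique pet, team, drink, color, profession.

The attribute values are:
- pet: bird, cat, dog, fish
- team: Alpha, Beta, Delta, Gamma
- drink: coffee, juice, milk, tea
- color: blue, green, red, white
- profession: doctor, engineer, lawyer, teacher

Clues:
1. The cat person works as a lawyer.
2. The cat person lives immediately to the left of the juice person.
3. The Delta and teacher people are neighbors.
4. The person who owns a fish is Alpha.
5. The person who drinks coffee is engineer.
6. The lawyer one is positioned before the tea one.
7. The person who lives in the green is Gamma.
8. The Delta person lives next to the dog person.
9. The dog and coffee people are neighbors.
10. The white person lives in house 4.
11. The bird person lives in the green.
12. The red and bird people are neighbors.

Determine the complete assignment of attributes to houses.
Solution:

House | Pet | Team | Drink | Color | Profession
-----------------------------------------------
  1   | cat | Delta | milk | blue | lawyer
  2   | dog | Beta | juice | red | teacher
  3   | bird | Gamma | coffee | green | engineer
  4   | fish | Alpha | tea | white | doctor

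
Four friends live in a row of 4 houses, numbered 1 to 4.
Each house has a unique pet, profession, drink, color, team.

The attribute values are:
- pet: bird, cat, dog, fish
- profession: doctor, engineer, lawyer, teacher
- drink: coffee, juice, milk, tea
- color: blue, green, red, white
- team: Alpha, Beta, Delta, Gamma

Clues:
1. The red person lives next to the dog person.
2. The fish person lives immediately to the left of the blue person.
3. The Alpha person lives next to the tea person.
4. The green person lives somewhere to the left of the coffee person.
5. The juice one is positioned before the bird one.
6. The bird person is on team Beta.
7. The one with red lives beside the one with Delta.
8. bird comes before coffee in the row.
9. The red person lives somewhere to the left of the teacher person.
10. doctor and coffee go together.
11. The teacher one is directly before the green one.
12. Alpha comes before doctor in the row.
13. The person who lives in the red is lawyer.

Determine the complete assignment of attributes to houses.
Solution:

House | Pet | Profession | Drink | Color | Team
-----------------------------------------------
  1   | fish | lawyer | juice | red | Alpha
  2   | dog | teacher | tea | blue | Delta
  3   | bird | engineer | milk | green | Beta
  4   | cat | doctor | coffee | white | Gamma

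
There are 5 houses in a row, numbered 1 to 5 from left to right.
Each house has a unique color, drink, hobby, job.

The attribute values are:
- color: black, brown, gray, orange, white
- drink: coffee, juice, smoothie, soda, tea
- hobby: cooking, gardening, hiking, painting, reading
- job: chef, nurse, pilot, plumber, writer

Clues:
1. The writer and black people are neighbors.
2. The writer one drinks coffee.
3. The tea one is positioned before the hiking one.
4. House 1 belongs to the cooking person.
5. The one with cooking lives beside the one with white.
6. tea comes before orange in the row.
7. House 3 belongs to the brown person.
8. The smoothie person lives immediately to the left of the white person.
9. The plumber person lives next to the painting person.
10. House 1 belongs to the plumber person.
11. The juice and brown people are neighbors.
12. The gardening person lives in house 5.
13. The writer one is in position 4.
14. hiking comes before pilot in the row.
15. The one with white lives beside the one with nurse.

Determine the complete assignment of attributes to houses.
Solution:

House | Color | Drink | Hobby | Job
-----------------------------------
  1   | gray | smoothie | cooking | plumber
  2   | white | juice | painting | chef
  3   | brown | tea | reading | nurse
  4   | orange | coffee | hiking | writer
  5   | black | soda | gardening | pilot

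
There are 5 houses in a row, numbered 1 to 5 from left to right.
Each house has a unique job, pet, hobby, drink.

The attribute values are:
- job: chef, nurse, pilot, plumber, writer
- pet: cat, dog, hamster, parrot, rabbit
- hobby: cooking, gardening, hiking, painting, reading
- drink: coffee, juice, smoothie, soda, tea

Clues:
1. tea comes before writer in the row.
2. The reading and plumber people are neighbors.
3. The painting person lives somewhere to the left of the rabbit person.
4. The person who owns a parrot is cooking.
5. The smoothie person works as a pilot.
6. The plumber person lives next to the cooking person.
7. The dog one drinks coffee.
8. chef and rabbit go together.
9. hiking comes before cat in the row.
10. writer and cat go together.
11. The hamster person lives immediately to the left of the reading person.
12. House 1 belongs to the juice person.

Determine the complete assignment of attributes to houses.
Solution:

House | Job | Pet | Hobby | Drink
---------------------------------
  1   | nurse | hamster | painting | juice
  2   | chef | rabbit | reading | tea
  3   | plumber | dog | hiking | coffee
  4   | pilot | parrot | cooking | smoothie
  5   | writer | cat | gardening | soda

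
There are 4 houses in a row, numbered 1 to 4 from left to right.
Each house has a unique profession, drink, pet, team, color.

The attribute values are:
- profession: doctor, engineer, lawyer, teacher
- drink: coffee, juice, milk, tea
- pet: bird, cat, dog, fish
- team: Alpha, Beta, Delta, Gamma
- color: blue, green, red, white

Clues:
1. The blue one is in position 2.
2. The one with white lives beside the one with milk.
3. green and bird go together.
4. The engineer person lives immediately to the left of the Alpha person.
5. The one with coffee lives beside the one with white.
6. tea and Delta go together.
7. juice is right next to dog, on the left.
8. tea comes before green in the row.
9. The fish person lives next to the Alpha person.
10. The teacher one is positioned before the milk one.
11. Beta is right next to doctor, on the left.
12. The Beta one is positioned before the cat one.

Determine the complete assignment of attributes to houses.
Solution:

House | Profession | Drink | Pet | Team | Color
-----------------------------------------------
  1   | engineer | juice | fish | Beta | red
  2   | doctor | coffee | dog | Alpha | blue
  3   | teacher | tea | cat | Delta | white
  4   | lawyer | milk | bird | Gamma | green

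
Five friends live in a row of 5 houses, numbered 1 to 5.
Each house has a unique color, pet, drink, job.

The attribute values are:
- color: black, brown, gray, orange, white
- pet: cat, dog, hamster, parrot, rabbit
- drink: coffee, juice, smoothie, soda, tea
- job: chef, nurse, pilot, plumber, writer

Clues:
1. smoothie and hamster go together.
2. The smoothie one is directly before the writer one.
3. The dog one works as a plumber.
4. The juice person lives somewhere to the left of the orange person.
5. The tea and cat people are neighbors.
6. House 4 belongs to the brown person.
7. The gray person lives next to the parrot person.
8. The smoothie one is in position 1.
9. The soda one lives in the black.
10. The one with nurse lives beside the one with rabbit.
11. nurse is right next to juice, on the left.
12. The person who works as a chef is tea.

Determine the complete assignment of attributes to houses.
Solution:

House | Color | Pet | Drink | Job
---------------------------------
  1   | white | hamster | smoothie | nurse
  2   | gray | rabbit | juice | writer
  3   | orange | parrot | tea | chef
  4   | brown | cat | coffee | pilot
  5   | black | dog | soda | plumber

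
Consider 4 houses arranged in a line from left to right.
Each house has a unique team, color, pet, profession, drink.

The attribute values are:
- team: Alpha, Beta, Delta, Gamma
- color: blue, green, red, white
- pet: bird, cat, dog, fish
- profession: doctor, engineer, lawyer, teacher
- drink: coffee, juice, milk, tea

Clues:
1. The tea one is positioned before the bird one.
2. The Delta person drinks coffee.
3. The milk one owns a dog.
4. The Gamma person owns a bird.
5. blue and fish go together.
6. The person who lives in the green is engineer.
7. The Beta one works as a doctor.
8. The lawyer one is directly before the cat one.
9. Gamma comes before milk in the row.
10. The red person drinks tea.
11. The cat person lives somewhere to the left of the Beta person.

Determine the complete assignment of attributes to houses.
Solution:

House | Team | Color | Pet | Profession | Drink
-----------------------------------------------
  1   | Delta | blue | fish | lawyer | coffee
  2   | Alpha | red | cat | teacher | tea
  3   | Gamma | green | bird | engineer | juice
  4   | Beta | white | dog | doctor | milk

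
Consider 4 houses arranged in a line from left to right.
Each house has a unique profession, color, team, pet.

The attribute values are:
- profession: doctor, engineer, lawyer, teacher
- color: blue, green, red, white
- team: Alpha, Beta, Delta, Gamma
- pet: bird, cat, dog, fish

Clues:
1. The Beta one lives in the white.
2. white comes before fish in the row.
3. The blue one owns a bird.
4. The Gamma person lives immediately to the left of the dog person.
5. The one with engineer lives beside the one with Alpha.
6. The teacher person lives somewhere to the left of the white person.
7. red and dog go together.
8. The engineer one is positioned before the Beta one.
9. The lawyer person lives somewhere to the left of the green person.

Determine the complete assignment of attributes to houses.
Solution:

House | Profession | Color | Team | Pet
---------------------------------------
  1   | engineer | blue | Gamma | bird
  2   | teacher | red | Alpha | dog
  3   | lawyer | white | Beta | cat
  4   | doctor | green | Delta | fish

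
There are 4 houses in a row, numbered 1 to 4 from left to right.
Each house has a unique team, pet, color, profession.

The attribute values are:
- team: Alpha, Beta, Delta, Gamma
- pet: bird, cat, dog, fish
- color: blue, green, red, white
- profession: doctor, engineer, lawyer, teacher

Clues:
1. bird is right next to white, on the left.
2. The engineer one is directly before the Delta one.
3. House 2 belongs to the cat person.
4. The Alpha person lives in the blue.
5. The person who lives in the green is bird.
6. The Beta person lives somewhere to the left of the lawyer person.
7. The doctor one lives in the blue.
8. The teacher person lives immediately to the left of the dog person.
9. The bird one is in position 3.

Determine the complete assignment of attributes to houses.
Solution:

House | Team | Pet | Color | Profession
---------------------------------------
  1   | Alpha | fish | blue | doctor
  2   | Beta | cat | red | engineer
  3   | Delta | bird | green | teacher
  4   | Gamma | dog | white | lawyer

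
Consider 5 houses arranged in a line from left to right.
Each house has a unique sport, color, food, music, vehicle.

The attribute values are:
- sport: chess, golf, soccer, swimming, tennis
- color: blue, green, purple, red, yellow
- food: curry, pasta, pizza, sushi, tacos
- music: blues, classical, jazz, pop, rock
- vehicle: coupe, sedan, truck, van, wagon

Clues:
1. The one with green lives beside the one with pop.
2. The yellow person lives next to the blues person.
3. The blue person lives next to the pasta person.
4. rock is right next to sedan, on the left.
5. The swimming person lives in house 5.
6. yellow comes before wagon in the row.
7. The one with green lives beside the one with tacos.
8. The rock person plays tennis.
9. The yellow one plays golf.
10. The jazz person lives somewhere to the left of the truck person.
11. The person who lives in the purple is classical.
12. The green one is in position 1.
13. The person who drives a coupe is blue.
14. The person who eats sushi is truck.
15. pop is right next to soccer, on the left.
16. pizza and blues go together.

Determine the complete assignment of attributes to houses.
Solution:

House | Sport | Color | Food | Music | Vehicle
----------------------------------------------
  1   | tennis | green | curry | rock | van
  2   | golf | yellow | tacos | pop | sedan
  3   | soccer | blue | pizza | blues | coupe
  4   | chess | red | pasta | jazz | wagon
  5   | swimming | purple | sushi | classical | truck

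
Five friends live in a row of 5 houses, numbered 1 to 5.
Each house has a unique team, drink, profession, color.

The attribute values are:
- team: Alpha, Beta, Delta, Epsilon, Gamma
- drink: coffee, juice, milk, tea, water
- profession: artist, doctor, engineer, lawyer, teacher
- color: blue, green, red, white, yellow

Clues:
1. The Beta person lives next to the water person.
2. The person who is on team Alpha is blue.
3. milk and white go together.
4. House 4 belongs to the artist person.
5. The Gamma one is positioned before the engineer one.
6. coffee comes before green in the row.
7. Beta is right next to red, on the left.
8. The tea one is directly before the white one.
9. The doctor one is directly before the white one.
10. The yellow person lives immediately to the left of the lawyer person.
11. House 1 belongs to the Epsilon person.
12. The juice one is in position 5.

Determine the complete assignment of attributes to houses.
Solution:

House | Team | Drink | Profession | Color
-----------------------------------------
  1   | Epsilon | tea | doctor | yellow
  2   | Beta | milk | lawyer | white
  3   | Gamma | water | teacher | red
  4   | Alpha | coffee | artist | blue
  5   | Delta | juice | engineer | green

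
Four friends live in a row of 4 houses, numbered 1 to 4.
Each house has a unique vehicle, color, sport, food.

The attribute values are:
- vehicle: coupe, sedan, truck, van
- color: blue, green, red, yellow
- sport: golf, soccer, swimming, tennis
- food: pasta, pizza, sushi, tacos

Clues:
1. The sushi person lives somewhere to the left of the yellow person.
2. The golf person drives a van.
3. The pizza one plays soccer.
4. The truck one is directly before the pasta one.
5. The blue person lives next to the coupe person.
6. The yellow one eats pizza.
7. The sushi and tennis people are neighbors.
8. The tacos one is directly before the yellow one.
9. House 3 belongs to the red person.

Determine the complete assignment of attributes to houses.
Solution:

House | Vehicle | Color | Sport | Food
--------------------------------------
  1   | truck | blue | swimming | sushi
  2   | coupe | green | tennis | pasta
  3   | van | red | golf | tacos
  4   | sedan | yellow | soccer | pizza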